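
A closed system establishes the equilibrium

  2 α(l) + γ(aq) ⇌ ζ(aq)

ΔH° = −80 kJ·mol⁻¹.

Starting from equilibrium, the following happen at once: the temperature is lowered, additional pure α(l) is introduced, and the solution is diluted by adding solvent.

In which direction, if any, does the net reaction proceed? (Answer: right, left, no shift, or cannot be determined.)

right

The forward reaction is exothermic. Lowering T favours the exothermic direction — shift to the right.
α is a pure liquid; its activity is 1 regardless of amount, so Q is unaffected — no shift from this change.
Dilution scales every aqueous concentration by the same factor. Δn_aq = 1 − 1 = 0, so Q is unchanged — no shift.
Only the nonzero effect(s) matter; the net shift is to the right.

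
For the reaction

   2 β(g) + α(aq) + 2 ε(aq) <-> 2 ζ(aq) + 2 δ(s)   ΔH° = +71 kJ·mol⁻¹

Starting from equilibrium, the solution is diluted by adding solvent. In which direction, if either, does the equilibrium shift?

left

Dilution lowers every aqueous concentration by the same factor. Δn_aq = 2 − 3 = -1, so the system shifts toward the side with more dissolved moles — to the left.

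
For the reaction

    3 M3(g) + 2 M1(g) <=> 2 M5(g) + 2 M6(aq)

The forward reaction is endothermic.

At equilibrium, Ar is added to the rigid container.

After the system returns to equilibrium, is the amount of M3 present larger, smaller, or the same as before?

unchanged

At constant volume, adding an inert gas leaves every reacting species' partial pressure unchanged, so Q is unchanged — no shift from this change.
No net shift occurs, so the amount of M3 is unchanged.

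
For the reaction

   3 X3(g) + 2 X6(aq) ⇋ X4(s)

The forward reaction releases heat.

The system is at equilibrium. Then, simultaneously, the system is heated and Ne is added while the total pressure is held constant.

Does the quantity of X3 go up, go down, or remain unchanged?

increases

The forward reaction is exothermic. Raising T favours the endothermic direction — shift to the left.
Adding inert gas at constant total pressure expands the volume and lowers every reacting partial pressure. With Δn_gas = 0 − 3 = -3, Q moves away from K toward the side with fewer gas moles, so the system shifts toward the side with more gas moles — to the left.
The net shift is to the left. X3 is a reactant, so its amount increases.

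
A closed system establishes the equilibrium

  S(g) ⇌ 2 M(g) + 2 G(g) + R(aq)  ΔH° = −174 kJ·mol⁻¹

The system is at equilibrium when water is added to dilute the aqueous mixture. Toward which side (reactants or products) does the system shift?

Dilution lowers every aqueous concentration by the same factor. Δn_aq = 1 − 0 = +1, so the system shifts toward the side with more dissolved moles — to the right.

right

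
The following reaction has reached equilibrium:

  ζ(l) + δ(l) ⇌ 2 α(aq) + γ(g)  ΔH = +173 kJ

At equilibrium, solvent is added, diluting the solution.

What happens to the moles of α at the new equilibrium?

increases

Dilution lowers every aqueous concentration by the same factor. Δn_aq = 2 − 0 = +2, so the system shifts toward the side with more dissolved moles — to the right.
The net shift is to the right. α is a product, so its amount increases.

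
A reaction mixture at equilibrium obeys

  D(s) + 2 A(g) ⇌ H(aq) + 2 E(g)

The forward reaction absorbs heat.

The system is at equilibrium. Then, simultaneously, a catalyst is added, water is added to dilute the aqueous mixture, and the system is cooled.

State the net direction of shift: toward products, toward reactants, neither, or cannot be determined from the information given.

A catalyst speeds both forward and reverse rates equally; it changes neither Q nor K — no shift from this change.
Dilution lowers every aqueous concentration by the same factor. Δn_aq = 1 − 0 = +1, so the system shifts toward the side with more dissolved moles — to the right.
The forward reaction is endothermic. Lowering T favours the exothermic direction — shift to the left.
The individual effects push in opposite directions; without quantitative information the net direction cannot be determined.

cannot be determined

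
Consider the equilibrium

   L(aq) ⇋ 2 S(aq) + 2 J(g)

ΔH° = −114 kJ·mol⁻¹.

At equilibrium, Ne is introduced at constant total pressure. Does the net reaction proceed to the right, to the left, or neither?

right

Adding inert gas at constant total pressure expands the volume and lowers every reacting partial pressure. With Δn_gas = 2 − 0 = +2, Q moves away from K toward the side with fewer gas moles, so the system shifts toward the side with more gas moles — to the right.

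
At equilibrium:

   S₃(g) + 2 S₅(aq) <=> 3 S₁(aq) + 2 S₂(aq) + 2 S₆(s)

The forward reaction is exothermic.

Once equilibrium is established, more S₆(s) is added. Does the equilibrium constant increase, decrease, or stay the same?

unchanged

The equilibrium constant depends only on temperature. This perturbation changes neither the position of equilibrium nor K.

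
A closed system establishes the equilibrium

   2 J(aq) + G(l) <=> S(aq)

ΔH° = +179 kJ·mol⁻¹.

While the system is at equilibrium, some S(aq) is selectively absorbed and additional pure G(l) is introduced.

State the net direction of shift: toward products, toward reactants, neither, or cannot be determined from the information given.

Removing S (aq), a product, drives the reaction to the right.
G is a pure liquid; its activity is 1 regardless of amount, so Q is unaffected — no shift from this change.
Only the nonzero effect(s) matter; the net shift is to the right.

right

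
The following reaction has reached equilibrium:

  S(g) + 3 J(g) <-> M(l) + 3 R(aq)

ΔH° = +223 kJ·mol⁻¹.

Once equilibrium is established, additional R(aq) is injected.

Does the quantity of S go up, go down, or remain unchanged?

increases

Adding R (aq), a product, drives the reaction to the left.
The net shift is to the left. S is a reactant, so its amount increases.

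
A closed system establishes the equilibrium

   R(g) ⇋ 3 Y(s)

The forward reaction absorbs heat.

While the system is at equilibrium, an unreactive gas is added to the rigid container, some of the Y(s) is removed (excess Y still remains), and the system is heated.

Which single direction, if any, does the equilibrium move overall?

At constant volume, adding an inert gas leaves every reacting species' partial pressure unchanged, so Q is unchanged — no shift from this change.
Y is a pure solid; its activity is 1 regardless of amount, so Q is unaffected — no shift from this change.
The forward reaction is endothermic. Raising T favours the endothermic direction — shift to the right.
Only the nonzero effect(s) matter; the net shift is to the right.

right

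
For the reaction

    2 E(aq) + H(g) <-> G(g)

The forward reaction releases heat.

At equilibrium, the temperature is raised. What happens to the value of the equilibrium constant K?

decreases

K depends on temperature via the van 't Hoff relation. The forward reaction is exothermic, so raising T decreases K.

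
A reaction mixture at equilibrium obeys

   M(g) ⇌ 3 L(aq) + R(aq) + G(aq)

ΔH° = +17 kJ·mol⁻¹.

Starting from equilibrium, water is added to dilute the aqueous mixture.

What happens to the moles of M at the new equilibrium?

decreases

Dilution lowers every aqueous concentration by the same factor. Δn_aq = 5 − 0 = +5, so the system shifts toward the side with more dissolved moles — to the right.
The net shift is to the right. M is a reactant, so its amount decreases.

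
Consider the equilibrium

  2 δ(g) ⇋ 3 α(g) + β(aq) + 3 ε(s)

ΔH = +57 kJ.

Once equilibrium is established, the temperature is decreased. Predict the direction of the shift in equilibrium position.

The forward reaction is endothermic. Lowering T favours the exothermic direction — shift to the left.

left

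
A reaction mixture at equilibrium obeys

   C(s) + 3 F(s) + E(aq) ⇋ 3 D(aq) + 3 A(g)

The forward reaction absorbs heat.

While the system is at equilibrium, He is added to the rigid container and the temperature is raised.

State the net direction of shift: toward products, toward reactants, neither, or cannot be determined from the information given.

right

At constant volume, adding an inert gas leaves every reacting species' partial pressure unchanged, so Q is unchanged — no shift from this change.
The forward reaction is endothermic. Raising T favours the endothermic direction — shift to the right.
Only the nonzero effect(s) matter; the net shift is to the right.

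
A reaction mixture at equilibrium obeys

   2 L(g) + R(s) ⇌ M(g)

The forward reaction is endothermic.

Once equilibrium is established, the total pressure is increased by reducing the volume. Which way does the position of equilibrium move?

right

Gas moles: reactants 2, products 1 (Δn_gas = -1). Compression shifts the system toward the side with fewer moles of gas — to the right.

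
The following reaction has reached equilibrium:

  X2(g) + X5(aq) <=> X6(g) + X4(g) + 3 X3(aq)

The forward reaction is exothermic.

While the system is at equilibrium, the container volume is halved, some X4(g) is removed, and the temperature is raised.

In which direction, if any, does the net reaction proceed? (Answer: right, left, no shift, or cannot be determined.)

cannot be determined

Gas moles: reactants 1, products 2 (Δn_gas = +1). Compression shifts the system toward the side with fewer moles of gas — to the left.
Removing X4 (g), a product, drives the reaction to the right.
The forward reaction is exothermic. Raising T favours the endothermic direction — shift to the left.
The individual effects push in opposite directions; without quantitative information the net direction cannot be determined.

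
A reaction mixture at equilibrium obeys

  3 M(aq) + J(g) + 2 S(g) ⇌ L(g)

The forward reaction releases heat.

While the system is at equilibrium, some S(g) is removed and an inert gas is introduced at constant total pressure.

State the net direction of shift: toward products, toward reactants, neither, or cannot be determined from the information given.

left

Removing S (g), a reactant, drives the reaction to the left.
Adding inert gas at constant total pressure expands the volume and lowers every reacting partial pressure. With Δn_gas = 1 − 3 = -2, Q moves away from K toward the side with fewer gas moles, so the system shifts toward the side with more gas moles — to the left.
All effects act in the same direction — net shift to the left.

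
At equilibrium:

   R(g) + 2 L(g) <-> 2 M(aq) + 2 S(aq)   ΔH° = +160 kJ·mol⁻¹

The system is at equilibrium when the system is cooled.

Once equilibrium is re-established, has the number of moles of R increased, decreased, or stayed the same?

The forward reaction is endothermic. Lowering T favours the exothermic direction — shift to the left.
The net shift is to the left. R is a reactant, so its amount increases.

increases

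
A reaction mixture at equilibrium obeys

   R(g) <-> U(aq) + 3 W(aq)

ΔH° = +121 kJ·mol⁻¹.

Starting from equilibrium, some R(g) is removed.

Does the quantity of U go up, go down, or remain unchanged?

Removing R (g), a reactant, drives the reaction to the left.
The net shift is to the left. U is a product, so its amount decreases.

decreases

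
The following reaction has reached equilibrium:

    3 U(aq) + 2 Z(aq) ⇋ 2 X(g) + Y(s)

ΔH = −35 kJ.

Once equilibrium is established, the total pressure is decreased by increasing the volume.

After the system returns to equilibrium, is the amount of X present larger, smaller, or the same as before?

Gas moles: reactants 0, products 2 (Δn_gas = +2). Expansion shifts the system toward the side with more moles of gas — to the right.
The net shift is to the right. X is a product, so its amount increases.

increases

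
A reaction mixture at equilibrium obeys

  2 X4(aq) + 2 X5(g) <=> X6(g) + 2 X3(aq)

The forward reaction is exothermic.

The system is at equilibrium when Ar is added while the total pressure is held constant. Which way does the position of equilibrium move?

Adding inert gas at constant total pressure expands the volume and lowers every reacting partial pressure. With Δn_gas = 1 − 2 = -1, Q moves away from K toward the side with fewer gas moles, so the system shifts toward the side with more gas moles — to the left.

left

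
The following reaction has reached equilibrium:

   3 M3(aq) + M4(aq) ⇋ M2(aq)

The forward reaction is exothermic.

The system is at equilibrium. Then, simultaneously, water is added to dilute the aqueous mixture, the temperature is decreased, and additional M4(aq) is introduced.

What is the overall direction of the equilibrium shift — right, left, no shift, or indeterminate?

Dilution lowers every aqueous concentration by the same factor. Δn_aq = 1 − 4 = -3, so the system shifts toward the side with more dissolved moles — to the left.
The forward reaction is exothermic. Lowering T favours the exothermic direction — shift to the right.
Adding M4 (aq), a reactant, drives the reaction to the right.
The individual effects push in opposite directions; without quantitative information the net direction cannot be determined.

cannot be determined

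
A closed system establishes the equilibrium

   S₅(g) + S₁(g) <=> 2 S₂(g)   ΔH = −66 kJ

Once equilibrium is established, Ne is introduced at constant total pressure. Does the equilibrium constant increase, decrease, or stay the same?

unchanged

The equilibrium constant depends only on temperature. This perturbation changes neither the position of equilibrium nor K.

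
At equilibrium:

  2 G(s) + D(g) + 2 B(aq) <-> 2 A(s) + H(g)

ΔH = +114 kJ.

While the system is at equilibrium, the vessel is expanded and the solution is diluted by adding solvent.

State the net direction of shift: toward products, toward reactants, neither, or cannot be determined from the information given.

left

Gas moles: reactants 1, products 1. Δn_gas = 0, so a volume change leaves Q equal to K — no shift from this change.
Dilution lowers every aqueous concentration by the same factor. Δn_aq = 0 − 2 = -2, so the system shifts toward the side with more dissolved moles — to the left.
Only the nonzero effect(s) matter; the net shift is to the left.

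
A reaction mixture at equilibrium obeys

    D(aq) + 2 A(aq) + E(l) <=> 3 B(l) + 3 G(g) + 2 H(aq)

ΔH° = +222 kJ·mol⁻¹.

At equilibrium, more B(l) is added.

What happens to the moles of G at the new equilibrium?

unchanged

B is a pure liquid; its activity is 1 regardless of amount, so Q is unaffected — no shift from this change.
No net shift occurs, so the amount of G is unchanged.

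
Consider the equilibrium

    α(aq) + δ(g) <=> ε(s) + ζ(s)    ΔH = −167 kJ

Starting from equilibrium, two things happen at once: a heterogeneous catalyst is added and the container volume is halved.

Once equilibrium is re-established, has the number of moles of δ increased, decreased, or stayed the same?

A catalyst speeds both forward and reverse rates equally; it changes neither Q nor K — no shift from this change.
Gas moles: reactants 1, products 0 (Δn_gas = -1). Compression shifts the system toward the side with fewer moles of gas — to the right.
The net shift is to the right. δ is a reactant, so its amount decreases.

decreases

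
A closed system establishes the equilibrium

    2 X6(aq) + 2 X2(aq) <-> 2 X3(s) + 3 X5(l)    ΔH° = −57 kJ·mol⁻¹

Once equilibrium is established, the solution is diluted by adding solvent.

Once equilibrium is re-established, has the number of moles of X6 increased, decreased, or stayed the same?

Dilution lowers every aqueous concentration by the same factor. Δn_aq = 0 − 4 = -4, so the system shifts toward the side with more dissolved moles — to the left.
The net shift is to the left. X6 is a reactant, so its amount increases.

increases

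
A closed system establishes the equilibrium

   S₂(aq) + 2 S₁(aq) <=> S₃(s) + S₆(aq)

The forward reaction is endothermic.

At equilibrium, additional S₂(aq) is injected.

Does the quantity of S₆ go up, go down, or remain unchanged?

increases

Adding S₂ (aq), a reactant, drives the reaction to the right.
The net shift is to the right. S₆ is a product, so its amount increases.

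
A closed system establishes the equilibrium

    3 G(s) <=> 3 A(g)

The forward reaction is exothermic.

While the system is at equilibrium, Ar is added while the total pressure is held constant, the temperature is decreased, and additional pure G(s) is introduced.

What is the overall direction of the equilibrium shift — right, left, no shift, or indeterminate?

right

Adding inert gas at constant total pressure expands the volume and lowers every reacting partial pressure. With Δn_gas = 3 − 0 = +3, Q moves away from K toward the side with fewer gas moles, so the system shifts toward the side with more gas moles — to the right.
The forward reaction is exothermic. Lowering T favours the exothermic direction — shift to the right.
G is a pure solid; its activity is 1 regardless of amount, so Q is unaffected — no shift from this change.
Only the nonzero effect(s) matter; the net shift is to the right.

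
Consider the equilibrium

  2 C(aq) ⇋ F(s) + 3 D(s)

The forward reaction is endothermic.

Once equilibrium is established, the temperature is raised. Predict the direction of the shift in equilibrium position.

right

The forward reaction is endothermic. Raising T favours the endothermic direction — shift to the right.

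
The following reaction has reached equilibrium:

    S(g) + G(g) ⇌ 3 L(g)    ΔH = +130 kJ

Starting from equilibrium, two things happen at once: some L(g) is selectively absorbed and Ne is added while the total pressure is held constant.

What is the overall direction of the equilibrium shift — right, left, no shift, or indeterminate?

Removing L (g), a product, drives the reaction to the right.
Adding inert gas at constant total pressure expands the volume and lowers every reacting partial pressure. With Δn_gas = 3 − 2 = +1, Q moves away from K toward the side with fewer gas moles, so the system shifts toward the side with more gas moles — to the right.
All effects act in the same direction — net shift to the right.

right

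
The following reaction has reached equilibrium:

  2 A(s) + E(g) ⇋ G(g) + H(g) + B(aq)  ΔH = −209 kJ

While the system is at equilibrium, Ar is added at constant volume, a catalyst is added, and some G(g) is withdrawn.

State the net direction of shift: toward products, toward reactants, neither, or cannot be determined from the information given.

right

At constant volume, adding an inert gas leaves every reacting species' partial pressure unchanged, so Q is unchanged — no shift from this change.
A catalyst speeds both forward and reverse rates equally; it changes neither Q nor K — no shift from this change.
Removing G (g), a product, drives the reaction to the right.
Only the nonzero effect(s) matter; the net shift is to the right.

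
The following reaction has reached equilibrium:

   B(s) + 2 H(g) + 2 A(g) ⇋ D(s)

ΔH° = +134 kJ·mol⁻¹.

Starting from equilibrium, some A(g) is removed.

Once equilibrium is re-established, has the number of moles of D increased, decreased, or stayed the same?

decreases

Removing A (g), a reactant, drives the reaction to the left.
The net shift is to the left. D is a product, so its amount decreases.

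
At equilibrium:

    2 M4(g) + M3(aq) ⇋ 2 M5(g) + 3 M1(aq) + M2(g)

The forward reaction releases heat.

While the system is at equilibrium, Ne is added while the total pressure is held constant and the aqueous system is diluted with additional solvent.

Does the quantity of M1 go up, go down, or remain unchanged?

increases

Adding inert gas at constant total pressure expands the volume and lowers every reacting partial pressure. With Δn_gas = 3 − 2 = +1, Q moves away from K toward the side with fewer gas moles, so the system shifts toward the side with more gas moles — to the right.
Dilution lowers every aqueous concentration by the same factor. Δn_aq = 3 − 1 = +2, so the system shifts toward the side with more dissolved moles — to the right.
The net shift is to the right. M1 is a product, so its amount increases.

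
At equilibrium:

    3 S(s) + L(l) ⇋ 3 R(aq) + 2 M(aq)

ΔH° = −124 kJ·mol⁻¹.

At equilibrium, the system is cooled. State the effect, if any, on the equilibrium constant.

increases

K depends on temperature via the van 't Hoff relation. The forward reaction is exothermic, so lowering T increases K.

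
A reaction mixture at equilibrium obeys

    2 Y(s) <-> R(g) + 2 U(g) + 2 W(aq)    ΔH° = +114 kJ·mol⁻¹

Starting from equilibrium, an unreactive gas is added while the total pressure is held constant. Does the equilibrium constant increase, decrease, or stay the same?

The equilibrium constant depends only on temperature. This perturbation may move the position of equilibrium, but since T is unchanged, K itself is unchanged.

unchanged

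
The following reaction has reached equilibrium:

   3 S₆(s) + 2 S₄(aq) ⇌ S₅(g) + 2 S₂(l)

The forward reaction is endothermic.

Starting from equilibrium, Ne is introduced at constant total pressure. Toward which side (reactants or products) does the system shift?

right

Adding inert gas at constant total pressure expands the volume and lowers every reacting partial pressure. With Δn_gas = 1 − 0 = +1, Q moves away from K toward the side with fewer gas moles, so the system shifts toward the side with more gas moles — to the right.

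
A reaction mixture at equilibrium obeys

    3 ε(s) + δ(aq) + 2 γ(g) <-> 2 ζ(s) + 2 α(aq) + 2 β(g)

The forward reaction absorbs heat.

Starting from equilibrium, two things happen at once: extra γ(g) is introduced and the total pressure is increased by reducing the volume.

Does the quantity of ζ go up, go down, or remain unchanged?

increases

Adding γ (g), a reactant, drives the reaction to the right.
Gas moles: reactants 2, products 2. Δn_gas = 0, so a volume change leaves Q equal to K — no shift from this change.
The net shift is to the right. ζ is a product, so its amount increases.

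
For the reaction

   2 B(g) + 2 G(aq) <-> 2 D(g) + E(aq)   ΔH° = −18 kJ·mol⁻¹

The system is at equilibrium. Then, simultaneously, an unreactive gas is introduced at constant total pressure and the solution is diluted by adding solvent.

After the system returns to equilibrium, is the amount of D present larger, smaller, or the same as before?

Adding inert gas at constant total pressure expands the volume, scaling every reacting partial pressure by the same factor. Δn_gas = 2 − 2 = 0, so Q is unchanged — no shift.
Dilution lowers every aqueous concentration by the same factor. Δn_aq = 1 − 2 = -1, so the system shifts toward the side with more dissolved moles — to the left.
The net shift is to the left. D is a product, so its amount decreases.

decreases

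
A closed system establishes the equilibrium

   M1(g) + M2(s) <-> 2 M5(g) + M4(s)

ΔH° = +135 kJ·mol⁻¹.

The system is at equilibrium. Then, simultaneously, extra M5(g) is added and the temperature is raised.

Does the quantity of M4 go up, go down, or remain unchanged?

cannot be determined

Adding M5 (g), a product, drives the reaction to the left.
The forward reaction is endothermic. Raising T favours the endothermic direction — shift to the right.
The two effects oppose each other, so the net shift — and hence the change in M4 — cannot be determined from the given information.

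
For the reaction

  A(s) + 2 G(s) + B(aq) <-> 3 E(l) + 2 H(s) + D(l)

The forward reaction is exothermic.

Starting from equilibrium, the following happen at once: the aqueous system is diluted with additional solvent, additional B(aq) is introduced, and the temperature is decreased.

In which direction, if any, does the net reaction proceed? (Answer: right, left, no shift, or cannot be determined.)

Dilution lowers every aqueous concentration by the same factor. Δn_aq = 0 − 1 = -1, so the system shifts toward the side with more dissolved moles — to the left.
Adding B (aq), a reactant, drives the reaction to the right.
The forward reaction is exothermic. Lowering T favours the exothermic direction — shift to the right.
The individual effects push in opposite directions; without quantitative information the net direction cannot be determined.

cannot be determined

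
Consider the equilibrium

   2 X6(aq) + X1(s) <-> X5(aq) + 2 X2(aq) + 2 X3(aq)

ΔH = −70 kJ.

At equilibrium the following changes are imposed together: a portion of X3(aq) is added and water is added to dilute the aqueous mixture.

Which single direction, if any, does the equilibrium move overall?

Adding X3 (aq), a product, drives the reaction to the left.
Dilution lowers every aqueous concentration by the same factor. Δn_aq = 5 − 2 = +3, so the system shifts toward the side with more dissolved moles — to the right.
The individual effects push in opposite directions; without quantitative information the net direction cannot be determined.

cannot be determined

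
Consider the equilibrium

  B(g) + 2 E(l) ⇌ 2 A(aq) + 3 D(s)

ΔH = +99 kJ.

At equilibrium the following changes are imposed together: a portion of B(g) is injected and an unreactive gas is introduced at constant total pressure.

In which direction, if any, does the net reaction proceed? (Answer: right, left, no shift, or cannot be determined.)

Adding B (g), a reactant, drives the reaction to the right.
Adding inert gas at constant total pressure expands the volume and lowers every reacting partial pressure. With Δn_gas = 0 − 1 = -1, Q moves away from K toward the side with fewer gas moles, so the system shifts toward the side with more gas moles — to the left.
The individual effects push in opposite directions; without quantitative information the net direction cannot be determined.

cannot be determined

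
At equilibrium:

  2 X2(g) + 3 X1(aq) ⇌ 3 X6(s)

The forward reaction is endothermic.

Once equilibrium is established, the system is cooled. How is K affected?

K depends on temperature via the van 't Hoff relation. The forward reaction is endothermic, so lowering T decreases K.

decreases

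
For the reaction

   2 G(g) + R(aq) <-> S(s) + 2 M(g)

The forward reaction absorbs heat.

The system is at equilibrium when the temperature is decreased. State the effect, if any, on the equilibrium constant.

decreases

K depends on temperature via the van 't Hoff relation. The forward reaction is endothermic, so lowering T decreases K.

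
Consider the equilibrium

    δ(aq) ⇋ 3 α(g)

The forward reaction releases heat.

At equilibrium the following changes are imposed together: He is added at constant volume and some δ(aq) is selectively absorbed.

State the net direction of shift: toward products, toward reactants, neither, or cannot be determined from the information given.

At constant volume, adding an inert gas leaves every reacting species' partial pressure unchanged, so Q is unchanged — no shift from this change.
Removing δ (aq), a reactant, drives the reaction to the left.
Only the nonzero effect(s) matter; the net shift is to the left.

left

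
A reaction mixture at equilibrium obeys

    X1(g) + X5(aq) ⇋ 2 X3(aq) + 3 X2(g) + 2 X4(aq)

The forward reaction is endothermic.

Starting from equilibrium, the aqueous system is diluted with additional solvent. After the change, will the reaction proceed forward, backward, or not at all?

Dilution lowers every aqueous concentration by the same factor. Δn_aq = 4 − 1 = +3, so the system shifts toward the side with more dissolved moles — to the right.

right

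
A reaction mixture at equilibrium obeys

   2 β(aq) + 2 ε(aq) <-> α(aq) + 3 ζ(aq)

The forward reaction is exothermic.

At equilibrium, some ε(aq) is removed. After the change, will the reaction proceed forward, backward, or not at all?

left

Removing ε (aq), a reactant, drives the reaction to the left.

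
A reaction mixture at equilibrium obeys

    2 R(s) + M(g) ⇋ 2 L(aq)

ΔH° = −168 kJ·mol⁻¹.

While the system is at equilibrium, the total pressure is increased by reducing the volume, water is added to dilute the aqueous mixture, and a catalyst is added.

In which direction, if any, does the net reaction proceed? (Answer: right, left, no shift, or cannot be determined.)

right

Gas moles: reactants 1, products 0 (Δn_gas = -1). Compression shifts the system toward the side with fewer moles of gas — to the right.
Dilution lowers every aqueous concentration by the same factor. Δn_aq = 2 − 0 = +2, so the system shifts toward the side with more dissolved moles — to the right.
A catalyst speeds both forward and reverse rates equally; it changes neither Q nor K — no shift from this change.
Only the nonzero effect(s) matter; the net shift is to the right.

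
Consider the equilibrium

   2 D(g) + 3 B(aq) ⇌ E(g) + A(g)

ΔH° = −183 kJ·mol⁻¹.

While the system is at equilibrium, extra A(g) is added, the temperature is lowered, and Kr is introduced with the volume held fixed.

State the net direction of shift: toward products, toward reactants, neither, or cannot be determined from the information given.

Adding A (g), a product, drives the reaction to the left.
The forward reaction is exothermic. Lowering T favours the exothermic direction — shift to the right.
At constant volume, adding an inert gas leaves every reacting species' partial pressure unchanged, so Q is unchanged — no shift from this change.
The individual effects push in opposite directions; without quantitative information the net direction cannot be determined.

cannot be determined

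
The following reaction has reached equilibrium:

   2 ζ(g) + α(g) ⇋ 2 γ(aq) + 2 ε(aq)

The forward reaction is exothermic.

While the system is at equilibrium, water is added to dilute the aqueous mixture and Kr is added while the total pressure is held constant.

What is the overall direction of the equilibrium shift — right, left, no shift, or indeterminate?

Dilution lowers every aqueous concentration by the same factor. Δn_aq = 4 − 0 = +4, so the system shifts toward the side with more dissolved moles — to the right.
Adding inert gas at constant total pressure expands the volume and lowers every reacting partial pressure. With Δn_gas = 0 − 3 = -3, Q moves away from K toward the side with fewer gas moles, so the system shifts toward the side with more gas moles — to the left.
The individual effects push in opposite directions; without quantitative information the net direction cannot be determined.

cannot be determined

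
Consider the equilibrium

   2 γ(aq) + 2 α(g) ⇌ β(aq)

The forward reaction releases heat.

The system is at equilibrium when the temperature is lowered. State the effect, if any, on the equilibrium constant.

K depends on temperature via the van 't Hoff relation. The forward reaction is exothermic, so lowering T increases K.

increases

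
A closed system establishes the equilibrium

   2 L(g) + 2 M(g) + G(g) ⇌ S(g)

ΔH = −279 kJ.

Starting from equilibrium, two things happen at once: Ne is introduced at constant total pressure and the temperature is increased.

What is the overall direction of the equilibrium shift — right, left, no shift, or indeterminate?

left

Adding inert gas at constant total pressure expands the volume and lowers every reacting partial pressure. With Δn_gas = 1 − 5 = -4, Q moves away from K toward the side with fewer gas moles, so the system shifts toward the side with more gas moles — to the left.
The forward reaction is exothermic. Raising T favours the endothermic direction — shift to the left.
All effects act in the same direction — net shift to the left.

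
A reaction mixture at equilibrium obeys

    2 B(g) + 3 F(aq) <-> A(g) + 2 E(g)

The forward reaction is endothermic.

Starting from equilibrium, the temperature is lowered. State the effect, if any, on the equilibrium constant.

K depends on temperature via the van 't Hoff relation. The forward reaction is endothermic, so lowering T decreases K.

decreases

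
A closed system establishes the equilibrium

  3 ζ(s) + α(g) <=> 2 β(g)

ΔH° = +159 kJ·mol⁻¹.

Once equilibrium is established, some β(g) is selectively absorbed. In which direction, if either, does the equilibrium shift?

Removing β (g), a product, drives the reaction to the right.

right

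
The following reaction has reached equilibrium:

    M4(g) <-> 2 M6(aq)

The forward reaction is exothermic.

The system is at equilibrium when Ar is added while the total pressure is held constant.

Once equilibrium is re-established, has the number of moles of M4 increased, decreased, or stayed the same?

increases

Adding inert gas at constant total pressure expands the volume and lowers every reacting partial pressure. With Δn_gas = 0 − 1 = -1, Q moves away from K toward the side with fewer gas moles, so the system shifts toward the side with more gas moles — to the left.
The net shift is to the left. M4 is a reactant, so its amount increases.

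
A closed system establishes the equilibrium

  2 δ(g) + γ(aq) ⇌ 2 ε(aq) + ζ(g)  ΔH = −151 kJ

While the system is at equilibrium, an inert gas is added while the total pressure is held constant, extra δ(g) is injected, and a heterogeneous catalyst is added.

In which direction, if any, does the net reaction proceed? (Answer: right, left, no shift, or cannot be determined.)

cannot be determined

Adding inert gas at constant total pressure expands the volume and lowers every reacting partial pressure. With Δn_gas = 1 − 2 = -1, Q moves away from K toward the side with fewer gas moles, so the system shifts toward the side with more gas moles — to the left.
Adding δ (g), a reactant, drives the reaction to the right.
A catalyst speeds both forward and reverse rates equally; it changes neither Q nor K — no shift from this change.
The individual effects push in opposite directions; without quantitative information the net direction cannot be determined.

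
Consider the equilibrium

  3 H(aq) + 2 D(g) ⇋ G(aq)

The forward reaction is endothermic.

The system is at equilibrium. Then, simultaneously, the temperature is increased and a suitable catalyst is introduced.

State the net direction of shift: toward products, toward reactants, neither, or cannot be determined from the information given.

The forward reaction is endothermic. Raising T favours the endothermic direction — shift to the right.
A catalyst speeds both forward and reverse rates equally; it changes neither Q nor K — no shift from this change.
Only the nonzero effect(s) matter; the net shift is to the right.

right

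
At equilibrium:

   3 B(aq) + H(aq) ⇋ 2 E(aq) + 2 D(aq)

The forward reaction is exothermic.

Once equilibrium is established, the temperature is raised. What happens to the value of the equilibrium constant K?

decreases

K depends on temperature via the van 't Hoff relation. The forward reaction is exothermic, so raising T decreases K.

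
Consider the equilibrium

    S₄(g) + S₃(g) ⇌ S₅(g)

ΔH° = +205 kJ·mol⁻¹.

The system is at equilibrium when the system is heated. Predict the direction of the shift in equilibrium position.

The forward reaction is endothermic. Raising T favours the endothermic direction — shift to the right.

right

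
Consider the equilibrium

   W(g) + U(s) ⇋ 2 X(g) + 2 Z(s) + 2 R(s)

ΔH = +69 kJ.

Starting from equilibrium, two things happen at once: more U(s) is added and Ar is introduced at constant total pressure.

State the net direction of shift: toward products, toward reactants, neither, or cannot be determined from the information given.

U is a pure solid; its activity is 1 regardless of amount, so Q is unaffected — no shift from this change.
Adding inert gas at constant total pressure expands the volume and lowers every reacting partial pressure. With Δn_gas = 2 − 1 = +1, Q moves away from K toward the side with fewer gas moles, so the system shifts toward the side with more gas moles — to the right.
Only the nonzero effect(s) matter; the net shift is to the right.

right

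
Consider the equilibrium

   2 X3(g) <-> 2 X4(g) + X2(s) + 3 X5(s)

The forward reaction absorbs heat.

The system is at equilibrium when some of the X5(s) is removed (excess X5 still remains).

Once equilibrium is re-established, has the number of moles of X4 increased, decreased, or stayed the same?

X5 is a pure solid; its activity is 1 regardless of amount, so Q is unaffected — no shift from this change.
No net shift occurs, so the amount of X4 is unchanged.

unchanged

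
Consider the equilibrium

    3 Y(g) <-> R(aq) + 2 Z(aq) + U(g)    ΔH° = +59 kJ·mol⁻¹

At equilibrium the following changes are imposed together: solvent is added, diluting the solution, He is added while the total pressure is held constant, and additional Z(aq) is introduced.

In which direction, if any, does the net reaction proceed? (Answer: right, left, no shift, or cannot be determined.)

Dilution lowers every aqueous concentration by the same factor. Δn_aq = 3 − 0 = +3, so the system shifts toward the side with more dissolved moles — to the right.
Adding inert gas at constant total pressure expands the volume and lowers every reacting partial pressure. With Δn_gas = 1 − 3 = -2, Q moves away from K toward the side with fewer gas moles, so the system shifts toward the side with more gas moles — to the left.
Adding Z (aq), a product, drives the reaction to the left.
The individual effects push in opposite directions; without quantitative information the net direction cannot be determined.

cannot be determined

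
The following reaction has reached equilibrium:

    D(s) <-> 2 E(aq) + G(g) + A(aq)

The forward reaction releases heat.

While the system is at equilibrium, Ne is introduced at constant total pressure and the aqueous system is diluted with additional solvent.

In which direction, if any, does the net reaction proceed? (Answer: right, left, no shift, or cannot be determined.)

Adding inert gas at constant total pressure expands the volume and lowers every reacting partial pressure. With Δn_gas = 1 − 0 = +1, Q moves away from K toward the side with fewer gas moles, so the system shifts toward the side with more gas moles — to the right.
Dilution lowers every aqueous concentration by the same factor. Δn_aq = 3 − 0 = +3, so the system shifts toward the side with more dissolved moles — to the right.
All effects act in the same direction — net shift to the right.

right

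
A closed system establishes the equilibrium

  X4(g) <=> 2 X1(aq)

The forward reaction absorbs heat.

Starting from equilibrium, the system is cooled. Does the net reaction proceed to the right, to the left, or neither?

left

The forward reaction is endothermic. Lowering T favours the exothermic direction — shift to the left.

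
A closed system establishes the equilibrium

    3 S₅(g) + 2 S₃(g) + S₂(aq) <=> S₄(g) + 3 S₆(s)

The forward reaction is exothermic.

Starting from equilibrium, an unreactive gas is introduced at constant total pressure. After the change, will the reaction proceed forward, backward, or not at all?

Adding inert gas at constant total pressure expands the volume and lowers every reacting partial pressure. With Δn_gas = 1 − 5 = -4, Q moves away from K toward the side with fewer gas moles, so the system shifts toward the side with more gas moles — to the left.

left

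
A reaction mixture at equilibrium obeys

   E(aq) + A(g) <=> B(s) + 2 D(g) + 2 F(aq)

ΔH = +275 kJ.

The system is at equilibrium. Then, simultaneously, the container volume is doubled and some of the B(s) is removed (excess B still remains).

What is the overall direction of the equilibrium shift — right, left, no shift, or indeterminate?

Gas moles: reactants 1, products 2 (Δn_gas = +1). Expansion shifts the system toward the side with more moles of gas — to the right.
B is a pure solid; its activity is 1 regardless of amount, so Q is unaffected — no shift from this change.
Only the nonzero effect(s) matter; the net shift is to the right.

right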